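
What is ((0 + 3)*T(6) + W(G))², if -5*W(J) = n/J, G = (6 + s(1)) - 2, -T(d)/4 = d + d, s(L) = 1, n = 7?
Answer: 13010449/625 ≈ 20817.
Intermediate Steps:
T(d) = -8*d (T(d) = -4*(d + d) = -8*d)
G = 5 (G = (6 + 1) - 2 = 7 - 2 = 5)
W(J) = -7/(5*J)
((0 + 3)*T(6) + W(G))² = ((0 + 3)*(-8*6) - 7/5/5)² = (3*(-48) - 7/5*⅕)² = (-144 - 7/25)² = (-3607/25)² = 13010449/625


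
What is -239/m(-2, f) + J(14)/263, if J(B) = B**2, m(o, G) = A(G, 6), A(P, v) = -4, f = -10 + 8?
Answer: 63641/1052 ≈ 60.495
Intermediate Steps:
f = -2
m(o, G) = -4
-239/m(-2, f) + J(14)/263 = -239/(-4) + 14**2/263 = -239*(-1/4) + 196*(1/263) = 239/4 + 196/263 = 63641/1052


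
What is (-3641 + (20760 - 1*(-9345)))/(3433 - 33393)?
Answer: -3308/3745 ≈ -0.88331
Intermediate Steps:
(-3641 + (20760 - 1*(-9345)))/(3433 - 33393) = (-3641 + (20760 + 9345))/(-29960) = (-3641 + 30105)*(-1/29960) = 26464*(-1/29960) = -3308/3745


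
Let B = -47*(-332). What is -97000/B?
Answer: -24250/3901 ≈ -6.2164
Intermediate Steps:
B = 15604
-97000/B = -97000/15604 = -97000*1/15604 = -24250/3901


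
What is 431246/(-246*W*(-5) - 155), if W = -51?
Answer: -431246/62885 ≈ -6.8577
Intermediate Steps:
431246/(-246*W*(-5) - 155) = 431246/(-(-12546)*(-5) - 155) = 431246/(-246*255 - 155) = 431246/(-62730 - 155) = 431246/(-62885) = 431246*(-1/62885) = -431246/62885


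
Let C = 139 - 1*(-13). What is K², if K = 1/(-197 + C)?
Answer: 1/2025 ≈ 0.00049383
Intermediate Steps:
C = 152 (C = 139 + 13 = 152)
K = -1/45 (K = 1/(-197 + 152) = 1/(-45) = -1/45 ≈ -0.022222)
K² = (-1/45)² = 1/2025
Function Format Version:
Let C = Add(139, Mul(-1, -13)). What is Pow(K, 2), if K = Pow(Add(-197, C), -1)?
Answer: Rational(1, 2025) ≈ 0.00049383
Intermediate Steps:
C = 152 (C = Add(139, 13) = 152)
K = Rational(-1, 45) (K = Pow(Add(-197, 152), -1) = Pow(-45, -1) = Rational(-1, 45) ≈ -0.022222)
Pow(K, 2) = Pow(Rational(-1, 45), 2) = Rational(1, 2025)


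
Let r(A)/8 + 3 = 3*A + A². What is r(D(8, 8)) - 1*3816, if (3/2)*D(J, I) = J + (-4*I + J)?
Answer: -28672/9 ≈ -3185.8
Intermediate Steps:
D(J, I) = -8*I/3 + 4*J/3 (D(J, I) = 2*(J + (-4*I + J))/3 = 2*(J + (J - 4*I))/3 = 2*(-4*I + 2*J)/3 = -8*I/3 + 4*J/3)
r(A) = -24 + 8*A² + 24*A (r(A) = -24 + 8*(3*A + A²) = -24 + 8*(A² + 3*A) = -24 + (8*A² + 24*A) = -24 + 8*A² + 24*A)
r(D(8, 8)) - 1*3816 = (-24 + 8*(-8/3*8 + (4/3)*8)² + 24*(-8/3*8 + (4/3)*8)) - 1*3816 = (-24 + 8*(-64/3 + 32/3)² + 24*(-64/3 + 32/3)) - 3816 = (-24 + 8*(-32/3)² + 24*(-32/3)) - 3816 = (-24 + 8*(1024/9) - 256) - 3816 = (-24 + 8192/9 - 256) - 3816 = 5672/9 - 3816 = -28672/9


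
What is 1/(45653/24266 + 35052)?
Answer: 24266/850617485 ≈ 2.8528e-5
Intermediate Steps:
1/(45653/24266 + 35052) = 1/(850617485/24266) = 24266/850617485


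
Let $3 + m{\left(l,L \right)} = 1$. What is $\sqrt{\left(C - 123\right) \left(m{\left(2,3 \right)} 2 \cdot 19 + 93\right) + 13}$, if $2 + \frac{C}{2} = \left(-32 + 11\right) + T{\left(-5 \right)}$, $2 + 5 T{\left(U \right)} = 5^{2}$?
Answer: $\frac{3 i \sqrt{7510}}{5} \approx 51.996 i$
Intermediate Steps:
$T{\left(U \right)} = \frac{23}{5}$ ($T{\left(U \right)} = - \frac{2}{5} + \frac{5^{2}}{5} = - \frac{2}{5} + \frac{1}{5} \cdot 25 = - \frac{2}{5} + 5 = \frac{23}{5}$)
$m{\left(l,L \right)} = -2$ ($m{\left(l,L \right)} = -3 + 1 = -2$)
$C = - \frac{184}{5}$ ($C = -4 + 2 \left(\left(-32 + 11\right) + \frac{23}{5}\right) = -4 + 2 \left(-21 + \frac{23}{5}\right) = -4 + 2 \left(- \frac{82}{5}\right) = -4 - \frac{164}{5} = - \frac{184}{5} \approx -36.8$)
$\sqrt{\left(C - 123\right) \left(m{\left(2,3 \right)} 2 \cdot 19 + 93\right) + 13} = \sqrt{\left(- \frac{184}{5} - 123\right) \left(\left(-2\right) 2 \cdot 19 + 93\right) + 13} = \sqrt{- \frac{799 \left(\left(-4\right) 19 + 93\right)}{5} + 13} = \sqrt{- \frac{799 \left(-76 + 93\right)}{5} + 13} = \sqrt{\left(- \frac{799}{5}\right) 17 + 13} = \sqrt{- \frac{13583}{5} + 13} = \sqrt{- \frac{13518}{5}} = \frac{3 i \sqrt{7510}}{5}$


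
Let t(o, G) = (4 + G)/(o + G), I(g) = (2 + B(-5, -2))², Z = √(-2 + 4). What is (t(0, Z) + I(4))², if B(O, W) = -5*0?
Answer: 33 + 20*√2 ≈ 61.284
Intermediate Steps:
B(O, W) = 0
Z = √2 ≈ 1.4142
I(g) = 4 (I(g) = (2 + 0)² = 2² = 4)
t(o, G) = (4 + G)/(G + o)
(t(0, Z) + I(4))² = ((4 + √2)/(√2 + 0) + 4)² = ((4 + √2)/(√2) + 4)² = ((√2/2)*(4 + √2) + 4)² = (√2*(4 + √2)/2 + 4)² = (4 + √2*(4 + √2)/2)²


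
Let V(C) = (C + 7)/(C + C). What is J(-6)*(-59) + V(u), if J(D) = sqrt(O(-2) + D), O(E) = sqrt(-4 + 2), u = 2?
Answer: 9/4 - 59*sqrt(-6 + I*sqrt(2)) ≈ -14.666 - 145.51*I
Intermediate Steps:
V(C) = (7 + C)/(2*C) (V(C) = (7 + C)/((2*C)) = (7 + C)*(1/(2*C)) = (7 + C)/(2*C))
O(E) = I*sqrt(2) (O(E) = sqrt(-2) = I*sqrt(2))
J(D) = sqrt(D + I*sqrt(2)) (J(D) = sqrt(I*sqrt(2) + D) = sqrt(D + I*sqrt(2)))
J(-6)*(-59) + V(u) = sqrt(-6 + I*sqrt(2))*(-59) + (1/2)*(7 + 2)/2 = -59*sqrt(-6 + I*sqrt(2)) + (1/2)*(1/2)*9 = -59*sqrt(-6 + I*sqrt(2)) + 9/4 = 9/4 - 59*sqrt(-6 + I*sqrt(2))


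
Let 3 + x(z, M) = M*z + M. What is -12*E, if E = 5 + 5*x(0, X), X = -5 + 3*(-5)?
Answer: 1320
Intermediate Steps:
X = -20 (X = -5 - 15 = -20)
x(z, M) = -3 + M + M*z (x(z, M) = -3 + (M*z + M) = -3 + (M + M*z) = -3 + M + M*z)
E = -110 (E = 5 + 5*(-3 - 20 - 20*0) = 5 + 5*(-3 - 20 + 0) = 5 + 5*(-23) = 5 - 115 = -110)
-12*E = -12*(-110) = 1320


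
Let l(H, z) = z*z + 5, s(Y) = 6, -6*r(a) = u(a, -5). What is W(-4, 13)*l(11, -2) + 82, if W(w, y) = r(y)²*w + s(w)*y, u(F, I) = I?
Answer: 759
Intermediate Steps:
r(a) = ⅚ (r(a) = -⅙*(-5) = ⅚)
W(w, y) = 6*y + 25*w/36 (W(w, y) = (⅚)²*w + 6*y = 25*w/36 + 6*y = 6*y + 25*w/36)
l(H, z) = 5 + z² (l(H, z) = z² + 5 = 5 + z²)
W(-4, 13)*l(11, -2) + 82 = (6*13 + (25/36)*(-4))*(5 + (-2)²) + 82 = (78 - 25/9)*(5 + 4) + 82 = (677/9)*9 + 82 = 677 + 82 = 759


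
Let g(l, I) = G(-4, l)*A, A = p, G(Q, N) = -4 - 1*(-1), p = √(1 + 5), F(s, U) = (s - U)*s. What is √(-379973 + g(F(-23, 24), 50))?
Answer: √(-379973 - 3*√6) ≈ 616.43*I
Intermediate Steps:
F(s, U) = s*(s - U)
p = √6 ≈ 2.4495
G(Q, N) = -3 (G(Q, N) = -4 + 1 = -3)
A = √6 ≈ 2.4495
g(l, I) = -3*√6
√(-379973 + g(F(-23, 24), 50)) = √(-379973 - 3*√6)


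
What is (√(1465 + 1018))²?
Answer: 2483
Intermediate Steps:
(√(1465 + 1018))² = (√2483)² = 2483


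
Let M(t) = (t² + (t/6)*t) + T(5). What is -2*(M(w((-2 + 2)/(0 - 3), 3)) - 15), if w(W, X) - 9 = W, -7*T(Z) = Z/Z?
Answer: -1111/7 ≈ -158.71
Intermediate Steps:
T(Z) = -⅐ (T(Z) = -Z/(7*Z) = -⅐*1 = -⅐)
w(W, X) = 9 + W
M(t) = -⅐ + 7*t²/6 (M(t) = (t² + (t/6)*t) - ⅐ = (t² + t²/6) - ⅐ = 7*t²/6 - ⅐ = -⅐ + 7*t²/6)
-2*(M(w((-2 + 2)/(0 - 3), 3)) - 15) = -2*((-⅐ + 7*(9 + (-2 + 2)/(0 - 3))²/6) - 15) = -2*((-⅐ + 7*(9 + 0/(-3))²/6) - 15) = -2*((-⅐ + 7*(9 + 0*(-⅓))²/6) - 15) = -2*((-⅐ + 7*(9 + 0)²/6) - 15) = -2*((-⅐ + (7/6)*9²) - 15) = -2*((-⅐ + (7/6)*81) - 15) = -2*((-⅐ + 189/2) - 15) = -2*(1321/14 - 15) = -2*1111/14 = -1111/7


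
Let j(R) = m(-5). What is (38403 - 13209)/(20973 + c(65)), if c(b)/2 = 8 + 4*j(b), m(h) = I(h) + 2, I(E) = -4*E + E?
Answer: 1938/1625 ≈ 1.1926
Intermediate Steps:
I(E) = -3*E
m(h) = 2 - 3*h (m(h) = -3*h + 2 = 2 - 3*h)
j(R) = 17 (j(R) = 2 - 3*(-5) = 2 + 15 = 17)
c(b) = 152 (c(b) = 2*(8 + 4*17) = 2*(8 + 68) = 2*76 = 152)
(38403 - 13209)/(20973 + c(65)) = (38403 - 13209)/(20973 + 152) = 25194/21125 = 25194*(1/21125) = 1938/1625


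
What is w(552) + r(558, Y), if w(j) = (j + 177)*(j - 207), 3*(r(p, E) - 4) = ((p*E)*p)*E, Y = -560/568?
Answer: 1776418069/5041 ≈ 3.5239e+5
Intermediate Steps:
Y = -70/71 (Y = -560*1/568 = -70/71 ≈ -0.98592)
r(p, E) = 4 + E**2*p**2/3 (r(p, E) = 4 + (((p*E)*p)*E)/3 = 4 + (((E*p)*p)*E)/3 = 4 + ((E*p**2)*E)/3 = 4 + (E**2*p**2)/3 = 4 + E**2*p**2/3)
w(j) = (-207 + j)*(177 + j) (w(j) = (177 + j)*(-207 + j) = (-207 + j)*(177 + j))
w(552) + r(558, Y) = (-36639 + 552**2 - 30*552) + (4 + (1/3)*(-70/71)**2*558**2) = (-36639 + 304704 - 16560) + (4 + (1/3)*(4900/5041)*311364) = 251505 + (4 + 508561200/5041) = 251505 + 508581364/5041 = 1776418069/5041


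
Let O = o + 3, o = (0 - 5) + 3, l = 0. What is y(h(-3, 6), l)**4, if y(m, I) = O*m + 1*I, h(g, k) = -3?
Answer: 81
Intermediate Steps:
o = -2 (o = -5 + 3 = -2)
O = 1 (O = -2 + 3 = 1)
y(m, I) = I + m (y(m, I) = 1*m + 1*I = m + I = I + m)
y(h(-3, 6), l)**4 = (0 - 3)**4 = (-3)**4 = 81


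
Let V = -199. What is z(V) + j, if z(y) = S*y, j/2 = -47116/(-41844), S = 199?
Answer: -414242503/10461 ≈ -39599.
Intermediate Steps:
j = 23558/10461 (j = 2*(-47116/(-41844)) = 2*(-47116*(-1/41844)) = 2*(11779/10461) = 23558/10461 ≈ 2.2520)
z(y) = 199*y
z(V) + j = 199*(-199) + 23558/10461 = -39601 + 23558/10461 = -414242503/10461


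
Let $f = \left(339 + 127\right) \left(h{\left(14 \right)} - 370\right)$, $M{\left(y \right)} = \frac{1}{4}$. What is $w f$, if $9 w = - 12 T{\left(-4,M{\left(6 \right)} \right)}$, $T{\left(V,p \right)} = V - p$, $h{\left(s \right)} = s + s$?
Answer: $-903108$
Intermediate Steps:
$h{\left(s \right)} = 2 s$
$M{\left(y \right)} = \frac{1}{4}$
$f = -159372$ ($f = \left(339 + 127\right) \left(2 \cdot 14 - 370\right) = 466 \left(28 - 370\right) = 466 \left(-342\right) = -159372$)
$w = \frac{17}{3}$ ($w = \frac{\left(-12\right) \left(-4 - \frac{1}{4}\right)}{9} = \frac{\left(-12\right) \left(- \frac{17}{4}\right)}{9} = \frac{1}{9} \cdot 51 = \frac{17}{3} \approx 5.6667$)
$w f = \frac{17}{3} \left(-159372\right) = -903108$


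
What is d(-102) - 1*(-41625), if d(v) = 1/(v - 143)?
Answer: 10198124/245 ≈ 41625.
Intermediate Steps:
d(v) = 1/(-143 + v)
d(-102) - 1*(-41625) = 1/(-143 - 102) - 1*(-41625) = 1/(-245) + 41625 = -1/245 + 41625 = 10198124/245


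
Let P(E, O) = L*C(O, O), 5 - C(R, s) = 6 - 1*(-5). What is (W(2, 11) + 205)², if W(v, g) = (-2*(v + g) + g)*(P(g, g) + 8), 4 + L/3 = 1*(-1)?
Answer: 1600225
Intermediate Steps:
C(R, s) = -6 (C(R, s) = 5 - (6 - 1*(-5)) = 5 - (6 + 5) = 5 - 1*11 = 5 - 11 = -6)
L = -15 (L = -12 + 3*(1*(-1)) = -12 + 3*(-1) = -12 - 3 = -15)
P(E, O) = 90 (P(E, O) = -15*(-6) = 90)
W(v, g) = -196*v - 98*g (W(v, g) = (-2*(v + g) + g)*(90 + 8) = (-2*(g + v) + g)*98 = ((-2*g - 2*v) + g)*98 = (-g - 2*v)*98 = -196*v - 98*g)
(W(2, 11) + 205)² = ((-196*2 - 98*11) + 205)² = ((-392 - 1078) + 205)² = (-1470 + 205)² = (-1265)² = 1600225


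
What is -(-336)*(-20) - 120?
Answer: -6840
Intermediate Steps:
-(-336)*(-20) - 120 = -56*120 - 120 = -6720 - 120 = -6840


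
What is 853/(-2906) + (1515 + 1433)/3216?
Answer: 10865/17436 ≈ 0.62314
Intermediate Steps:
853/(-2906) + (1515 + 1433)/3216 = 853*(-1/2906) + 2948*(1/3216) = -853/2906 + 11/12 = 10865/17436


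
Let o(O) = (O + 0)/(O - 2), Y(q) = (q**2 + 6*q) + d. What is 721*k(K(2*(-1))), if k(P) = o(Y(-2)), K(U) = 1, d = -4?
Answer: 618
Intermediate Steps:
Y(q) = -4 + q**2 + 6*q (Y(q) = (q**2 + 6*q) - 4 = -4 + q**2 + 6*q)
o(O) = O/(-2 + O)
k(P) = 6/7 (k(P) = (-4 + (-2)**2 + 6*(-2))/(-2 + (-4 + (-2)**2 + 6*(-2))) = (-4 + 4 - 12)/(-2 + (-4 + 4 - 12)) = -12/(-2 - 12) = -12/(-14) = -12*(-1/14) = 6/7)
721*k(K(2*(-1))) = 721*(6/7) = 618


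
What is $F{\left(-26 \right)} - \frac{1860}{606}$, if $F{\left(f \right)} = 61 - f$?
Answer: $\frac{8477}{101} \approx 83.931$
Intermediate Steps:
$F{\left(-26 \right)} - \frac{1860}{606} = \left(61 - -26\right) - \frac{1860}{606} = \left(61 + 26\right) - 1860 \cdot \frac{1}{606} = 87 - \frac{310}{101} = \frac{8477}{101}$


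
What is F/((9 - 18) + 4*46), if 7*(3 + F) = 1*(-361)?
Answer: -382/1225 ≈ -0.31184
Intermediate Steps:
F = -382/7 (F = -3 + (1*(-361))/7 = -3 + (⅐)*(-361) = -3 - 361/7 = -382/7 ≈ -54.571)
F/((9 - 18) + 4*46) = -382/(7*((9 - 18) + 4*46)) = -382/(7*(-9 + 184)) = -382/7/175 = -382/7*1/175 = -382/1225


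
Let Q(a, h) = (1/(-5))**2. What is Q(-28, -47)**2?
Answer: 1/625 ≈ 0.0016000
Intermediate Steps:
Q(a, h) = 1/25 (Q(a, h) = (-1/5)**2 = 1/25)
Q(-28, -47)**2 = (1/25)**2 = 1/625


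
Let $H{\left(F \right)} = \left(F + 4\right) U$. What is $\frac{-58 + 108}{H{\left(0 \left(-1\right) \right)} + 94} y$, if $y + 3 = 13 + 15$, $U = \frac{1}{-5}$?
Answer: $\frac{3125}{233} \approx 13.412$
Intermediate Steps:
$U = - \frac{1}{5} \approx -0.2$
$y = 25$ ($y = -3 + \left(13 + 15\right) = -3 + 28 = 25$)
$H{\left(F \right)} = - \frac{4}{5} - \frac{F}{5}$ ($H{\left(F \right)} = \left(F + 4\right) \left(- \frac{1}{5}\right) = \left(4 + F\right) \left(- \frac{1}{5}\right) = - \frac{4}{5} - \frac{F}{5}$)
$\frac{-58 + 108}{H{\left(0 \left(-1\right) \right)} + 94} y = \frac{-58 + 108}{\left(- \frac{4}{5} - \frac{0 \left(-1\right)}{5}\right) + 94} \cdot 25 = \frac{50}{\left(- \frac{4}{5} - 0\right) + 94} \cdot 25 = \frac{50}{\left(- \frac{4}{5} + 0\right) + 94} \cdot 25 = \frac{50}{- \frac{4}{5} + 94} \cdot 25 = \frac{50}{\frac{466}{5}} \cdot 25 = 50 \cdot \frac{5}{466} \cdot 25 = \frac{125}{233} \cdot 25 = \frac{3125}{233}$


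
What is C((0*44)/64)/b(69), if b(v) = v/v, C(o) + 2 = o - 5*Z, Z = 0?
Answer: -2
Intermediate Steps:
C(o) = -2 + o (C(o) = -2 + (o - 5*0) = -2 + (o + 0) = -2 + o)
b(v) = 1
C((0*44)/64)/b(69) = (-2 + (0*44)/64)/1 = (-2 + 0*(1/64))*1 = (-2 + 0)*1 = -2*1 = -2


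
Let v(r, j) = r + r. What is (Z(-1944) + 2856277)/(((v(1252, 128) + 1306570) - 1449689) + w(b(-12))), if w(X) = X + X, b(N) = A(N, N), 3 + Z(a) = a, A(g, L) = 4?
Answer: -2854330/140607 ≈ -20.300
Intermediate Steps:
v(r, j) = 2*r
Z(a) = -3 + a
b(N) = 4
w(X) = 2*X
(Z(-1944) + 2856277)/(((v(1252, 128) + 1306570) - 1449689) + w(b(-12))) = ((-3 - 1944) + 2856277)/(((2*1252 + 1306570) - 1449689) + 2*4) = (-1947 + 2856277)/(((2504 + 1306570) - 1449689) + 8) = 2854330/((1309074 - 1449689) + 8) = 2854330/(-140615 + 8) = 2854330/(-140607) = 2854330*(-1/140607) = -2854330/140607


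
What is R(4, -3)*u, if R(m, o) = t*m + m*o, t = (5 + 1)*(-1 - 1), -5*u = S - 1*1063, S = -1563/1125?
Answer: -1596584/125 ≈ -12773.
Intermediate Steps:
S = -521/375 (S = -1563*1/1125 = -521/375 ≈ -1.3893)
u = 399146/1875 (u = -(-521/375 - 1*1063)/5 = -(-521/375 - 1063)/5 = -⅕*(-399146/375) = 399146/1875 ≈ 212.88)
t = -12 (t = 6*(-2) = -12)
R(m, o) = -12*m + m*o
R(4, -3)*u = (4*(-12 - 3))*(399146/1875) = (4*(-15))*(399146/1875) = -60*399146/1875 = -1596584/125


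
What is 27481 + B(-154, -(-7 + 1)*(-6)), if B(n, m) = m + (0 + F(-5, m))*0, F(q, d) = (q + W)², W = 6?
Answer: 27445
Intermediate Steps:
F(q, d) = (6 + q)² (F(q, d) = (q + 6)² = (6 + q)²)
B(n, m) = m (B(n, m) = m + (0 + (6 - 5)²)*0 = m + (0 + 1²)*0 = m + (0 + 1)*0 = m + 1*0 = m + 0 = m)
27481 + B(-154, -(-7 + 1)*(-6)) = 27481 - (-7 + 1)*(-6) = 27481 - (-6)*(-6) = 27481 - 1*36 = 27481 - 36 = 27445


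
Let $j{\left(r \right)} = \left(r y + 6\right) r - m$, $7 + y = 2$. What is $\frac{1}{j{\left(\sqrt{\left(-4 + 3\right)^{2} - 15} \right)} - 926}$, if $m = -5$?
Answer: $- \frac{851}{724705} - \frac{6 i \sqrt{14}}{724705} \approx -0.0011743 - 3.0978 \cdot 10^{-5} i$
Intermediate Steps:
$y = -5$ ($y = -7 + 2 = -5$)
$j{\left(r \right)} = 5 + r \left(6 - 5 r\right)$ ($j{\left(r \right)} = \left(r \left(-5\right) + 6\right) r - -5 = \left(- 5 r + 6\right) r + 5 = \left(6 - 5 r\right) r + 5 = r \left(6 - 5 r\right) + 5 = 5 + r \left(6 - 5 r\right)$)
$\frac{1}{j{\left(\sqrt{\left(-4 + 3\right)^{2} - 15} \right)} - 926} = \frac{1}{\left(5 - 5 \left(\sqrt{\left(-4 + 3\right)^{2} - 15}\right)^{2} + 6 \sqrt{\left(-4 + 3\right)^{2} - 15}\right) - 926} = \frac{1}{\left(5 - 5 \left(\sqrt{\left(-1\right)^{2} - 15}\right)^{2} + 6 \sqrt{\left(-1\right)^{2} - 15}\right) - 926} = \frac{1}{\left(5 - 5 \left(\sqrt{1 - 15}\right)^{2} + 6 \sqrt{1 - 15}\right) - 926} = \frac{1}{\left(5 - 5 \left(\sqrt{-14}\right)^{2} + 6 \sqrt{-14}\right) - 926} = \frac{1}{\left(5 - 5 \left(i \sqrt{14}\right)^{2} + 6 i \sqrt{14}\right) - 926} = \frac{1}{\left(5 - -70 + 6 i \sqrt{14}\right) - 926} = \frac{1}{\left(5 + 70 + 6 i \sqrt{14}\right) - 926} = \frac{1}{\left(75 + 6 i \sqrt{14}\right) - 926} = \frac{1}{-851 + 6 i \sqrt{14}}$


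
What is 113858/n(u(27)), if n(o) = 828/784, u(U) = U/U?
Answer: 22316168/207 ≈ 1.0781e+5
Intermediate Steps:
u(U) = 1
n(o) = 207/196 (n(o) = 828*(1/784) = 207/196)
113858/n(u(27)) = 113858/(207/196) = 113858*(196/207) = 22316168/207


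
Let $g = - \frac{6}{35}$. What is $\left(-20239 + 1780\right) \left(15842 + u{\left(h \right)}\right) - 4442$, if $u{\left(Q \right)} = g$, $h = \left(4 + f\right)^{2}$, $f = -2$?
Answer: $- \frac{1462143778}{5} \approx -2.9243 \cdot 10^{8}$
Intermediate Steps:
$h = 4$ ($h = \left(4 - 2\right)^{2} = 2^{2} = 4$)
$g = - \frac{6}{35}$ ($g = \left(-6\right) \frac{1}{35} = - \frac{6}{35} \approx -0.17143$)
$u{\left(Q \right)} = - \frac{6}{35}$
$\left(-20239 + 1780\right) \left(15842 + u{\left(h \right)}\right) - 4442 = \left(-20239 + 1780\right) \left(15842 - \frac{6}{35}\right) - 4442 = \left(-18459\right) \frac{554464}{35} - 4442 = - \frac{1462121568}{5} - 4442 = - \frac{1462143778}{5}$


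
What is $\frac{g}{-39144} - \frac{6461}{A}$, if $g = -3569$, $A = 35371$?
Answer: $- \frac{18095755}{197794632} \approx -0.091488$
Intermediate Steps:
$\frac{g}{-39144} - \frac{6461}{A} = - \frac{3569}{-39144} - \frac{6461}{35371} = \left(-3569\right) \left(- \frac{1}{39144}\right) - \frac{923}{5053} = \frac{3569}{39144} - \frac{923}{5053} = - \frac{18095755}{197794632}$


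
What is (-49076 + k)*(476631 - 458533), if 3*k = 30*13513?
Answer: 1557405292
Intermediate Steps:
k = 135130 (k = (30*13513)/3 = (1/3)*405390 = 135130)
(-49076 + k)*(476631 - 458533) = (-49076 + 135130)*(476631 - 458533) = 86054*18098 = 1557405292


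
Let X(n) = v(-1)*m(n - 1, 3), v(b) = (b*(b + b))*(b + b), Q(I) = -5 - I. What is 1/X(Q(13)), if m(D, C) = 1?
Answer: -1/4 ≈ -0.25000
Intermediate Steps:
v(b) = 4*b**3 (v(b) = (b*(2*b))*(2*b) = (2*b**2)*(2*b) = 4*b**3)
X(n) = -4 (X(n) = (4*(-1)**3)*1 = (4*(-1))*1 = -4*1 = -4)
1/X(Q(13)) = 1/(-4) = -1/4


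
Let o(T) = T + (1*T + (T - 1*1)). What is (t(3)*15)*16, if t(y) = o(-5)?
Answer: -3840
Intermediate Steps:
o(T) = -1 + 3*T (o(T) = T + (T + (T - 1)) = T + (T + (-1 + T)) = T + (-1 + 2*T) = -1 + 3*T)
t(y) = -16 (t(y) = -1 + 3*(-5) = -1 - 15 = -16)
(t(3)*15)*16 = -16*15*16 = -240*16 = -3840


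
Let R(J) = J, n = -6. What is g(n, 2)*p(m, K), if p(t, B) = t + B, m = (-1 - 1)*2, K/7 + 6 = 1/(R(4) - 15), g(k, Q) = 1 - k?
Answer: -3591/11 ≈ -326.45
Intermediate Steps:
K = -469/11 (K = -42 + 7/(4 - 15) = -42 + 7/(-11) = -42 + 7*(-1/11) = -42 - 7/11 = -469/11 ≈ -42.636)
m = -4 (m = -2*2 = -4)
p(t, B) = B + t
g(n, 2)*p(m, K) = (1 - 1*(-6))*(-469/11 - 4) = (1 + 6)*(-513/11) = 7*(-513/11) = -3591/11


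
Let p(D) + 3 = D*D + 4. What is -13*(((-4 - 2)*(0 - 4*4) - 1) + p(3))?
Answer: -1365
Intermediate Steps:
p(D) = 1 + D² (p(D) = -3 + (D*D + 4) = -3 + (D² + 4) = -3 + (4 + D²) = 1 + D²)
-13*(((-4 - 2)*(0 - 4*4) - 1) + p(3)) = -13*(((-4 - 2)*(0 - 4*4) - 1) + (1 + 3²)) = -13*((-6*(0 - 16) - 1) + (1 + 9)) = -13*((-6*(-16) - 1) + 10) = -13*((96 - 1) + 10) = -13*(95 + 10) = -13*105 = -1365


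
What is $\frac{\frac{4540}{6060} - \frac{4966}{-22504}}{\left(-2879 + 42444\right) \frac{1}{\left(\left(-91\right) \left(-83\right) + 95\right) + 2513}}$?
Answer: $\frac{11199295011}{44963723380} \approx 0.24907$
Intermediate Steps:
$\frac{\frac{4540}{6060} - \frac{4966}{-22504}}{\left(-2879 + 42444\right) \frac{1}{\left(\left(-91\right) \left(-83\right) + 95\right) + 2513}} = \frac{4540 \cdot \frac{1}{6060} - - \frac{2483}{11252}}{39565 \frac{1}{\left(7553 + 95\right) + 2513}} = \frac{\frac{227}{303} + \frac{2483}{11252}}{39565 \frac{1}{7648 + 2513}} = \frac{3306553}{3409356 \cdot \frac{39565}{10161}} = \frac{3306553}{3409356} \cdot \frac{10161}{39565} = \frac{11199295011}{44963723380}$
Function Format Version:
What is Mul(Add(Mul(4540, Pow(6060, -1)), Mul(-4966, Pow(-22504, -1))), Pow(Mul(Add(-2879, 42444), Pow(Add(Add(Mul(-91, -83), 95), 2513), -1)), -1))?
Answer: Rational(11199295011, 44963723380) ≈ 0.24907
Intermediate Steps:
Mul(Add(Mul(4540, Pow(6060, -1)), Mul(-4966, Pow(-22504, -1))), Pow(Mul(Add(-2879, 42444), Pow(Add(Add(Mul(-91, -83), 95), 2513), -1)), -1)) = Mul(Add(Mul(4540, Rational(1, 6060)), Mul(-4966, Rational(-1, 22504))), Pow(Mul(39565, Pow(Add(Add(7553, 95), 2513), -1)), -1)) = Mul(Add(Rational(227, 303), Rational(2483, 11252)), Pow(Mul(39565, Pow(Add(7648, 2513), -1)), -1)) = Mul(Rational(3306553, 3409356), Pow(Mul(39565, Pow(10161, -1)), -1)) = Mul(Rational(3306553, 3409356), Pow(Mul(39565, Rational(1, 10161)), -1)) = Mul(Rational(3306553, 3409356), Pow(Rational(39565, 10161), -1)) = Mul(Rational(3306553, 3409356), Rational(10161, 39565)) = Rational(11199295011, 44963723380)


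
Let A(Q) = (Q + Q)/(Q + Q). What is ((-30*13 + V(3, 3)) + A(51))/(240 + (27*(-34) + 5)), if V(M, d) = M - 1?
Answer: 387/673 ≈ 0.57504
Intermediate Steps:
V(M, d) = -1 + M
A(Q) = 1 (A(Q) = (2*Q)/((2*Q)) = (2*Q)*(1/(2*Q)) = 1)
((-30*13 + V(3, 3)) + A(51))/(240 + (27*(-34) + 5)) = ((-30*13 + (-1 + 3)) + 1)/(240 + (27*(-34) + 5)) = ((-390 + 2) + 1)/(240 + (-918 + 5)) = (-388 + 1)/(240 - 913) = -387/(-673) = -387*(-1/673) = 387/673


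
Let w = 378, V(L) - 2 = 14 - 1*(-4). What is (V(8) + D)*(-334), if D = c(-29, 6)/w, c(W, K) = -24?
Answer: -419504/63 ≈ -6658.8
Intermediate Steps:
V(L) = 20 (V(L) = 2 + (14 - 1*(-4)) = 2 + (14 + 4) = 2 + 18 = 20)
D = -4/63 (D = -24/378 = -24*1/378 = -4/63 ≈ -0.063492)
(V(8) + D)*(-334) = (20 - 4/63)*(-334) = (1256/63)*(-334) = -419504/63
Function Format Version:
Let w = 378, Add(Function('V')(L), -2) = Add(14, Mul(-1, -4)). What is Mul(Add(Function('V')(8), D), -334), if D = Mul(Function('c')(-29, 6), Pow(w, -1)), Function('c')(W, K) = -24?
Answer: Rational(-419504, 63) ≈ -6658.8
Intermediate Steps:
Function('V')(L) = 20 (Function('V')(L) = Add(2, Add(14, Mul(-1, -4))) = Add(2, Add(14, 4)) = Add(2, 18) = 20)
D = Rational(-4, 63) (D = Mul(-24, Pow(378, -1)) = Mul(-24, Rational(1, 378)) = Rational(-4, 63) ≈ -0.063492)
Mul(Add(Function('V')(8), D), -334) = Mul(Add(20, Rational(-4, 63)), -334) = Mul(Rational(1256, 63), -334) = Rational(-419504, 63)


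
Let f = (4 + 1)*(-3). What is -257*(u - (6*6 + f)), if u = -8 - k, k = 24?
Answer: 13621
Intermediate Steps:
f = -15 (f = 5*(-3) = -15)
u = -32 (u = -8 - 1*24 = -8 - 24 = -32)
-257*(u - (6*6 + f)) = -257*(-32 - (6*6 - 15)) = -257*(-32 - (36 - 15)) = -257*(-32 - 1*21) = -257*(-32 - 21) = -257*(-53) = 13621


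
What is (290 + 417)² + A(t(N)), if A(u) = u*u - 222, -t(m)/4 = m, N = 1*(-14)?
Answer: 502763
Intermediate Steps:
N = -14
t(m) = -4*m
A(u) = -222 + u² (A(u) = u² - 222 = -222 + u²)
(290 + 417)² + A(t(N)) = (290 + 417)² + (-222 + (-4*(-14))²) = 707² + (-222 + 56²) = 499849 + (-222 + 3136) = 499849 + 2914 = 502763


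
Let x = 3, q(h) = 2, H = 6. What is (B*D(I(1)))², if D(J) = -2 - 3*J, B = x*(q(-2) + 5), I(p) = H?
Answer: 176400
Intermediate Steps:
I(p) = 6
B = 21 (B = 3*(2 + 5) = 3*7 = 21)
(B*D(I(1)))² = (21*(-2 - 3*6))² = (21*(-2 - 18))² = (21*(-20))² = (-420)² = 176400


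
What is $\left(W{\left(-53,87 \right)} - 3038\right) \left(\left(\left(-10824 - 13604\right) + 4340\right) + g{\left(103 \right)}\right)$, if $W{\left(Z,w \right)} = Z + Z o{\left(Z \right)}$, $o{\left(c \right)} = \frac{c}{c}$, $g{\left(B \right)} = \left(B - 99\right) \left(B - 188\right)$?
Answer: $64225632$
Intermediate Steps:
$g{\left(B \right)} = \left(-188 + B\right) \left(-99 + B\right)$ ($g{\left(B \right)} = \left(-99 + B\right) \left(-188 + B\right) = \left(-188 + B\right) \left(-99 + B\right)$)
$o{\left(c \right)} = 1$
$W{\left(Z,w \right)} = 2 Z$ ($W{\left(Z,w \right)} = Z + Z 1 = Z + Z = 2 Z$)
$\left(W{\left(-53,87 \right)} - 3038\right) \left(\left(\left(-10824 - 13604\right) + 4340\right) + g{\left(103 \right)}\right) = \left(2 \left(-53\right) - 3038\right) \left(\left(\left(-10824 - 13604\right) + 4340\right) + \left(18612 + 103^{2} - 29561\right)\right) = \left(-106 - 3038\right) \left(\left(-24428 + 4340\right) + \left(18612 + 10609 - 29561\right)\right) = - 3144 \left(-20088 - 340\right) = \left(-3144\right) \left(-20428\right) = 64225632$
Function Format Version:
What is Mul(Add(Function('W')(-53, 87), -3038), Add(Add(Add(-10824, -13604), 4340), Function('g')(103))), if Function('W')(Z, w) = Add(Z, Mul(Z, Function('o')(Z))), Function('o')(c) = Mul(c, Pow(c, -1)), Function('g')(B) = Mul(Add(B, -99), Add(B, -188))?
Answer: 64225632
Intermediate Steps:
Function('g')(B) = Mul(Add(-188, B), Add(-99, B)) (Function('g')(B) = Mul(Add(-99, B), Add(-188, B)) = Mul(Add(-188, B), Add(-99, B)))
Function('o')(c) = 1
Function('W')(Z, w) = Mul(2, Z) (Function('W')(Z, w) = Add(Z, Mul(Z, 1)) = Add(Z, Z) = Mul(2, Z))
Mul(Add(Function('W')(-53, 87), -3038), Add(Add(Add(-10824, -13604), 4340), Function('g')(103))) = Mul(Add(Mul(2, -53), -3038), Add(Add(Add(-10824, -13604), 4340), Add(18612, Pow(103, 2), Mul(-287, 103)))) = Mul(Add(-106, -3038), Add(Add(-24428, 4340), Add(18612, 10609, -29561))) = Mul(-3144, Add(-20088, -340)) = Mul(-3144, -20428) = 64225632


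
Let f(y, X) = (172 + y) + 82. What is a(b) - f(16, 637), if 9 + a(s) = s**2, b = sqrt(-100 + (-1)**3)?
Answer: -380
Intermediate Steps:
f(y, X) = 254 + y
b = I*sqrt(101) (b = sqrt(-100 - 1) = sqrt(-101) = I*sqrt(101) ≈ 10.05*I)
a(s) = -9 + s**2
a(b) - f(16, 637) = (-9 + (I*sqrt(101))**2) - (254 + 16) = (-9 - 101) - 1*270 = -110 - 270 = -380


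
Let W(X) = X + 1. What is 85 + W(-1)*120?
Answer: 85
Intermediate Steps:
W(X) = 1 + X
85 + W(-1)*120 = 85 + (1 - 1)*120 = 85 + 0*120 = 85 + 0 = 85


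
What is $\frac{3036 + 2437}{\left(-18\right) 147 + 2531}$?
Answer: $- \frac{5473}{115} \approx -47.591$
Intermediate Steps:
$\frac{3036 + 2437}{\left(-18\right) 147 + 2531} = \frac{5473}{-2646 + 2531} = \frac{5473}{-115} = 5473 \left(- \frac{1}{115}\right) = - \frac{5473}{115}$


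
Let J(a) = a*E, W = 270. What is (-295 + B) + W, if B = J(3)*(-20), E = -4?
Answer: 215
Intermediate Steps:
J(a) = -4*a (J(a) = a*(-4) = -4*a)
B = 240 (B = -4*3*(-20) = -12*(-20) = 240)
(-295 + B) + W = (-295 + 240) + 270 = -55 + 270 = 215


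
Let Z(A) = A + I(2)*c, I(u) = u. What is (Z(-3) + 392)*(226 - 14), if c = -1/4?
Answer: 82362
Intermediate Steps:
c = -¼ (c = -1*¼ = -¼ ≈ -0.25000)
Z(A) = -½ + A (Z(A) = A + 2*(-¼) = A - ½ = -½ + A)
(Z(-3) + 392)*(226 - 14) = ((-½ - 3) + 392)*(226 - 14) = (-7/2 + 392)*212 = (777/2)*212 = 82362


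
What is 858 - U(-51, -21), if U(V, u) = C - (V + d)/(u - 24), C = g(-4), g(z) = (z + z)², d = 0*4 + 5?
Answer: 35776/45 ≈ 795.02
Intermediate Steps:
d = 5 (d = 0 + 5 = 5)
g(z) = 4*z² (g(z) = (2*z)² = 4*z²)
C = 64 (C = 4*(-4)² = 4*16 = 64)
U(V, u) = 64 - (5 + V)/(-24 + u) (U(V, u) = 64 - (V + 5)/(u - 24) = 64 - (5 + V)/(-24 + u))
858 - U(-51, -21) = 858 - (-1541 - 1*(-51) + 64*(-21))/(-24 - 21) = 858 - (-1541 + 51 - 1344)/(-45) = 858 - (-1)*(-2834)/45 = 858 - 1*2834/45 = 858 - 2834/45 = 35776/45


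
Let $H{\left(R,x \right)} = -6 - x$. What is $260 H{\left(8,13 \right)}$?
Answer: $-4940$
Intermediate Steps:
$260 H{\left(8,13 \right)} = 260 \left(-6 - 13\right) = 260 \left(-19\right) = -4940$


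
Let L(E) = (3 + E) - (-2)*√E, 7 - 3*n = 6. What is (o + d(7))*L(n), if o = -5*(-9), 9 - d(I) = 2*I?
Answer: 400/3 + 80*√3/3 ≈ 179.52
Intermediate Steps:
n = ⅓ (n = 7/3 - ⅓*6 = 7/3 - 2 = ⅓ ≈ 0.33333)
d(I) = 9 - 2*I
o = 45
L(E) = 3 + E + 2*√E (L(E) = (3 + E) + 2*√E = 3 + E + 2*√E)
(o + d(7))*L(n) = (45 + (9 - 2*7))*(3 + ⅓ + 2*√(⅓)) = (45 + (9 - 14))*(3 + ⅓ + 2*(√3/3)) = (45 - 5)*(3 + ⅓ + 2*√3/3) = 40*(10/3 + 2*√3/3) = 400/3 + 80*√3/3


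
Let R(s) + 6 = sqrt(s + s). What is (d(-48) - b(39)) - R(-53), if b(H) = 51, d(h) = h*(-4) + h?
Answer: 99 - I*sqrt(106) ≈ 99.0 - 10.296*I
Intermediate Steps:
d(h) = -3*h (d(h) = -4*h + h = -3*h)
R(s) = -6 + sqrt(2)*sqrt(s) (R(s) = -6 + sqrt(s + s) = -6 + sqrt(2*s) = -6 + sqrt(2)*sqrt(s))
(d(-48) - b(39)) - R(-53) = (-3*(-48) - 1*51) - (-6 + sqrt(2)*sqrt(-53)) = (144 - 51) - (-6 + sqrt(2)*(I*sqrt(53))) = 93 - (-6 + I*sqrt(106)) = 93 + (6 - I*sqrt(106)) = 99 - I*sqrt(106)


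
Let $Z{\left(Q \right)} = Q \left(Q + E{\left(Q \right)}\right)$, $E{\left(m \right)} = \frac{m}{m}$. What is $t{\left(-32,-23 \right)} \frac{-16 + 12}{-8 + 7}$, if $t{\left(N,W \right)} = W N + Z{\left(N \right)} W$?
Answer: $-88320$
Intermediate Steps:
$E{\left(m \right)} = 1$
$Z{\left(Q \right)} = Q \left(1 + Q\right)$ ($Z{\left(Q \right)} = Q \left(Q + 1\right) = Q \left(1 + Q\right)$)
$t{\left(N,W \right)} = N W + N W \left(1 + N\right)$ ($t{\left(N,W \right)} = W N + N \left(1 + N\right) W = N W + N W \left(1 + N\right)$)
$t{\left(-32,-23 \right)} \frac{-16 + 12}{-8 + 7} = \left(-32\right) \left(-23\right) \left(2 - 32\right) \frac{-16 + 12}{-8 + 7} = \left(-32\right) \left(-23\right) \left(-30\right) \left(- \frac{4}{-1}\right) = - 22080 \left(\left(-4\right) \left(-1\right)\right) = \left(-22080\right) 4 = -88320$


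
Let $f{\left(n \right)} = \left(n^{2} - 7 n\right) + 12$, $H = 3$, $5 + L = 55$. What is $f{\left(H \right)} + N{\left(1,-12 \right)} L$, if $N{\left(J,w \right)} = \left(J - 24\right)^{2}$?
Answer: $26450$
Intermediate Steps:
$L = 50$ ($L = -5 + 55 = 50$)
$N{\left(J,w \right)} = \left(-24 + J\right)^{2}$ ($N{\left(J,w \right)} = \left(J - 24\right)^{2} = \left(-24 + J\right)^{2}$)
$f{\left(n \right)} = 12 + n^{2} - 7 n$
$f{\left(H \right)} + N{\left(1,-12 \right)} L = \left(12 + 3^{2} - 21\right) + \left(-24 + 1\right)^{2} \cdot 50 = \left(12 + 9 - 21\right) + \left(-23\right)^{2} \cdot 50 = 0 + 529 \cdot 50 = 0 + 26450 = 26450$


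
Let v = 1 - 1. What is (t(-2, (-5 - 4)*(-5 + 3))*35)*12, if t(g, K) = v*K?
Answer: 0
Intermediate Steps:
v = 0
t(g, K) = 0 (t(g, K) = 0*K = 0)
(t(-2, (-5 - 4)*(-5 + 3))*35)*12 = (0*35)*12 = 0*12 = 0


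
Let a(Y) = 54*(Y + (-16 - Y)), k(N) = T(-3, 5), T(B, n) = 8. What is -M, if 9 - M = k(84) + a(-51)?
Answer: -865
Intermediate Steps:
k(N) = 8
a(Y) = -864 (a(Y) = 54*(-16) = -864)
M = 865 (M = 9 - (8 - 864) = 9 - 1*(-856) = 9 + 856 = 865)
-M = -1*865 = -865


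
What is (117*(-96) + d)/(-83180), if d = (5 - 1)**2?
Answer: 2804/20795 ≈ 0.13484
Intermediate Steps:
d = 16 (d = 4**2 = 16)
(117*(-96) + d)/(-83180) = (117*(-96) + 16)/(-83180) = (-11232 + 16)*(-1/83180) = -11216*(-1/83180) = 2804/20795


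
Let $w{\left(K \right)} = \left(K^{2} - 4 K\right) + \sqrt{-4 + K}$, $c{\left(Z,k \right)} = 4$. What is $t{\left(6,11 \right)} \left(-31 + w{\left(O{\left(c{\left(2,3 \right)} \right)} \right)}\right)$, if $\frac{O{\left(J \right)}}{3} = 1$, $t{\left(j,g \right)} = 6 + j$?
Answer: $-408 + 12 i \approx -408.0 + 12.0 i$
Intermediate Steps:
$O{\left(J \right)} = 3$ ($O{\left(J \right)} = 3 \cdot 1 = 3$)
$w{\left(K \right)} = K^{2} + \sqrt{-4 + K} - 4 K$
$t{\left(6,11 \right)} \left(-31 + w{\left(O{\left(c{\left(2,3 \right)} \right)} \right)}\right) = \left(6 + 6\right) \left(-31 + \left(3^{2} + \sqrt{-4 + 3} - 12\right)\right) = 12 \left(-31 + \left(9 + \sqrt{-1} - 12\right)\right) = 12 \left(-31 + \left(9 + i - 12\right)\right) = 12 \left(-31 - \left(3 - i\right)\right) = 12 \left(-34 + i\right) = -408 + 12 i$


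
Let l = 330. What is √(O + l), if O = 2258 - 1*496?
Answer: 2*√523 ≈ 45.738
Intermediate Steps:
O = 1762 (O = 2258 - 496 = 1762)
√(O + l) = √(1762 + 330) = √2092 = 2*√523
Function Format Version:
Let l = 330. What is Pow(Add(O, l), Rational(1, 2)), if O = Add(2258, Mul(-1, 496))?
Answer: Mul(2, Pow(523, Rational(1, 2))) ≈ 45.738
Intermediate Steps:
O = 1762 (O = Add(2258, -496) = 1762)
Pow(Add(O, l), Rational(1, 2)) = Pow(Add(1762, 330), Rational(1, 2)) = Pow(2092, Rational(1, 2)) = Mul(2, Pow(523, Rational(1, 2)))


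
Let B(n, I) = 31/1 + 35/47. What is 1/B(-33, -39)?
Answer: 47/1492 ≈ 0.031501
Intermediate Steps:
B(n, I) = 1492/47 (B(n, I) = 31*1 + 35*(1/47) = 31 + 35/47 = 1492/47)
1/B(-33, -39) = 1/(1492/47) = 47/1492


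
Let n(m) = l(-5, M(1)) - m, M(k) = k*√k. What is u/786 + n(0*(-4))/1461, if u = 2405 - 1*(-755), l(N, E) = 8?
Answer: 256836/63797 ≈ 4.0258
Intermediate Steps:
M(k) = k^(3/2)
u = 3160 (u = 2405 + 755 = 3160)
n(m) = 8 - m
u/786 + n(0*(-4))/1461 = 3160/786 + (8 - 0*(-4))/1461 = 3160*(1/786) + (8 - 1*0)*(1/1461) = 1580/393 + (8 + 0)*(1/1461) = 1580/393 + 8*(1/1461) = 1580/393 + 8/1461 = 256836/63797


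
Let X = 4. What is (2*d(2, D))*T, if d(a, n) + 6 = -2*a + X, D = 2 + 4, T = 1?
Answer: -12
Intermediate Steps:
D = 6
d(a, n) = -2 - 2*a (d(a, n) = -6 + (-2*a + 4) = -6 + (4 - 2*a) = -2 - 2*a)
(2*d(2, D))*T = (2*(-2 - 2*2))*1 = (2*(-2 - 4))*1 = (2*(-6))*1 = -12*1 = -12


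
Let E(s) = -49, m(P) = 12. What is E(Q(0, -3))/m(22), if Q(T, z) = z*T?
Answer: -49/12 ≈ -4.0833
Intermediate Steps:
Q(T, z) = T*z
E(Q(0, -3))/m(22) = -49/12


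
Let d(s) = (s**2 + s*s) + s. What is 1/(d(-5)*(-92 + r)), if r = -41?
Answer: -1/5985 ≈ -0.00016708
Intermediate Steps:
d(s) = s + 2*s**2 (d(s) = (s**2 + s**2) + s = 2*s**2 + s = s + 2*s**2)
1/(d(-5)*(-92 + r)) = 1/((-5*(1 + 2*(-5)))*(-92 - 41)) = 1/(-5*(1 - 10)*(-133)) = 1/(-5*(-9)*(-133)) = 1/(45*(-133)) = 1/(-5985) = -1/5985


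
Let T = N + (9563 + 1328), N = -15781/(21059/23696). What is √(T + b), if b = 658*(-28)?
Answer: I*√11215686940357/21059 ≈ 159.03*I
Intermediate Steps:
N = -373946576/21059 (N = -15781/(21059*(1/23696)) = -15781/21059/23696 = -15781*23696/21059 = -373946576/21059 ≈ -17757.)
b = -18424
T = -144593007/21059 (T = -373946576/21059 + (9563 + 1328) = -373946576/21059 + 10891 = -144593007/21059 ≈ -6866.1)
√(T + b) = √(-144593007/21059 - 18424) = √(-532584023/21059) = I*√11215686940357/21059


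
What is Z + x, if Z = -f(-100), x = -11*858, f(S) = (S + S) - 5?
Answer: -9233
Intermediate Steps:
f(S) = -5 + 2*S (f(S) = 2*S - 5 = -5 + 2*S)
x = -9438
Z = 205 (Z = -(-5 + 2*(-100)) = -(-5 - 200) = -1*(-205) = 205)
Z + x = 205 - 9438 = -9233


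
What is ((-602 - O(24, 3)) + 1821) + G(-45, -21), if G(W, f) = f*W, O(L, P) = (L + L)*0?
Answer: 2164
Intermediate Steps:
O(L, P) = 0 (O(L, P) = (2*L)*0 = 0)
G(W, f) = W*f
((-602 - O(24, 3)) + 1821) + G(-45, -21) = ((-602 - 1*0) + 1821) - 45*(-21) = ((-602 + 0) + 1821) + 945 = (-602 + 1821) + 945 = 1219 + 945 = 2164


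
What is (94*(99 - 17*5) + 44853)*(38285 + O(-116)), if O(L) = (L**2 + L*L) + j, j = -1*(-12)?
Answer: 3010634321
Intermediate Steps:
j = 12
O(L) = 12 + 2*L**2 (O(L) = (L**2 + L*L) + 12 = (L**2 + L**2) + 12 = 2*L**2 + 12 = 12 + 2*L**2)
(94*(99 - 17*5) + 44853)*(38285 + O(-116)) = (94*(99 - 17*5) + 44853)*(38285 + (12 + 2*(-116)**2)) = (94*(99 - 85) + 44853)*(38285 + (12 + 2*13456)) = (94*14 + 44853)*(38285 + (12 + 26912)) = (1316 + 44853)*(38285 + 26924) = 46169*65209 = 3010634321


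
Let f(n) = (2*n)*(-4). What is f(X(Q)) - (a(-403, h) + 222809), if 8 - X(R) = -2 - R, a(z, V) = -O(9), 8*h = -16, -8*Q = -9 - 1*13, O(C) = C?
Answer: -222902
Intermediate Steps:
Q = 11/4 (Q = -(-9 - 1*13)/8 = -(-9 - 13)/8 = -1/8*(-22) = 11/4 ≈ 2.7500)
h = -2 (h = (1/8)*(-16) = -2)
a(z, V) = -9 (a(z, V) = -1*9 = -9)
X(R) = 10 + R (X(R) = 8 - (-2 - R) = 8 + (2 + R) = 10 + R)
f(n) = -8*n
f(X(Q)) - (a(-403, h) + 222809) = -8*(10 + 11/4) - (-9 + 222809) = -8*51/4 - 1*222800 = -102 - 222800 = -222902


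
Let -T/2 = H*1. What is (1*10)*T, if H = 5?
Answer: -100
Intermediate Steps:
T = -10 ≈ -10.000
(1*10)*T = (1*10)*(-10) = 10*(-10) = -100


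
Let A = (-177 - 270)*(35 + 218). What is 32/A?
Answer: -32/113091 ≈ -0.00028296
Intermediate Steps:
A = -113091 (A = -447*253 = -113091)
32/A = 32/(-113091) = 32*(-1/113091) = -32/113091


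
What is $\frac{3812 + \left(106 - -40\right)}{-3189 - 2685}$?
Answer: $- \frac{1979}{2937} \approx -0.67382$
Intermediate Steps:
$\frac{3812 + \left(106 - -40\right)}{-3189 - 2685} = \frac{3812 + \left(106 + 40\right)}{-5874} = \left(3812 + 146\right) \left(- \frac{1}{5874}\right) = 3958 \left(- \frac{1}{5874}\right) = - \frac{1979}{2937}$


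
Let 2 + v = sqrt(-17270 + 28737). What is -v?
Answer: 2 - sqrt(11467) ≈ -105.08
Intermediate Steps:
v = -2 + sqrt(11467) (v = -2 + sqrt(-17270 + 28737) = -2 + sqrt(11467) ≈ 105.08)
-v = -(-2 + sqrt(11467)) = 2 - sqrt(11467)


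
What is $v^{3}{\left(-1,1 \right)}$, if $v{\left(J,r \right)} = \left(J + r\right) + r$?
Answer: $1$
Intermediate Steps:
$v{\left(J,r \right)} = J + 2 r$
$v^{3}{\left(-1,1 \right)} = \left(-1 + 2 \cdot 1\right)^{3} = \left(-1 + 2\right)^{3} = 1^{3} = 1$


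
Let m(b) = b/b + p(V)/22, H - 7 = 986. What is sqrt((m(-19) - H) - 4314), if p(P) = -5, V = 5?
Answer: I*sqrt(2568214)/22 ≈ 72.844*I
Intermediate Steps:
H = 993 (H = 7 + 986 = 993)
m(b) = 17/22 (m(b) = b/b - 5/22 = 1 - 5*1/22 = 1 - 5/22 = 17/22)
sqrt((m(-19) - H) - 4314) = sqrt((17/22 - 1*993) - 4314) = sqrt((17/22 - 993) - 4314) = sqrt(-21829/22 - 4314) = sqrt(-116737/22) = I*sqrt(2568214)/22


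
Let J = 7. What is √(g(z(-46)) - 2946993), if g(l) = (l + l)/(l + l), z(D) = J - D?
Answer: 4*I*√184187 ≈ 1716.7*I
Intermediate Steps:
z(D) = 7 - D
g(l) = 1 (g(l) = (2*l)/((2*l)) = (2*l)*(1/(2*l)) = 1)
√(g(z(-46)) - 2946993) = √(1 - 2946993) = √(-2946992) = 4*I*√184187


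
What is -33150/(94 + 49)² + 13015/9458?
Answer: -3645305/14877434 ≈ -0.24502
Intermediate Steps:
-33150/(94 + 49)² + 13015/9458 = -33150/(143²) + 13015*(1/9458) = -33150/20449 + 13015/9458 = -33150*1/20449 + 13015/9458 = -2550/1573 + 13015/9458 = -3645305/14877434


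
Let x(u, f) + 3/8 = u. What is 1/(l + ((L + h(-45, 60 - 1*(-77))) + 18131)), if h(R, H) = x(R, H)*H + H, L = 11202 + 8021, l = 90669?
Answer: 8/975549 ≈ 8.2005e-6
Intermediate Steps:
x(u, f) = -3/8 + u
L = 19223
h(R, H) = H + H*(-3/8 + R) (h(R, H) = (-3/8 + R)*H + H = H*(-3/8 + R) + H = H + H*(-3/8 + R))
1/(l + ((L + h(-45, 60 - 1*(-77))) + 18131)) = 1/(90669 + ((19223 + (60 - 1*(-77))*(5 + 8*(-45))/8) + 18131)) = 1/(90669 + ((19223 + (60 + 77)*(5 - 360)/8) + 18131)) = 1/(90669 + ((19223 + (⅛)*137*(-355)) + 18131)) = 1/(90669 + ((19223 - 48635/8) + 18131)) = 1/(90669 + (105149/8 + 18131)) = 1/(90669 + 250197/8) = 1/(975549/8) = 8/975549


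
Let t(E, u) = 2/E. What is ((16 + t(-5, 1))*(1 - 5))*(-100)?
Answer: 6240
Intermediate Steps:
((16 + t(-5, 1))*(1 - 5))*(-100) = ((16 + 2/(-5))*(1 - 5))*(-100) = ((16 + 2*(-⅕))*(-4))*(-100) = ((16 - ⅖)*(-4))*(-100) = ((78/5)*(-4))*(-100) = -312/5*(-100) = 6240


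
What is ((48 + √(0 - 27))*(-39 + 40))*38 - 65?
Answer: 1759 + 114*I*√3 ≈ 1759.0 + 197.45*I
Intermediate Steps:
((48 + √(0 - 27))*(-39 + 40))*38 - 65 = ((48 + √(-27))*1)*38 - 65 = ((48 + 3*I*√3)*1)*38 - 65 = (48 + 3*I*√3)*38 - 65 = (1824 + 114*I*√3) - 65 = 1759 + 114*I*√3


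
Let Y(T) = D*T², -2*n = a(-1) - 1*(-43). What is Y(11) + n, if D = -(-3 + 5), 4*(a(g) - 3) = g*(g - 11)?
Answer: -533/2 ≈ -266.50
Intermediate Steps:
a(g) = 3 + g*(-11 + g)/4 (a(g) = 3 + (g*(g - 11))/4 = 3 + (g*(-11 + g))/4 = 3 + g*(-11 + g)/4)
n = -49/2 (n = -((3 - 11/4*(-1) + (¼)*(-1)²) - 1*(-43))/2 = -((3 + 11/4 + (¼)*1) + 43)/2 = -((3 + 11/4 + ¼) + 43)/2 = -(6 + 43)/2 = -½*49 = -49/2 ≈ -24.500)
D = -2 (D = -1*2 = -2)
Y(T) = -2*T²
Y(11) + n = -2*11² - 49/2 = -2*121 - 49/2 = -242 - 49/2 = -533/2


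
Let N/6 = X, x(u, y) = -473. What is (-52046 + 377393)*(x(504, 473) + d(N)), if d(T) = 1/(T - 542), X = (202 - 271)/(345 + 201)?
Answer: -7600767675798/49391 ≈ -1.5389e+8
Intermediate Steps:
X = -23/182 (X = -69/546 = -69*1/546 = -23/182 ≈ -0.12637)
N = -69/91 (N = 6*(-23/182) = -69/91 ≈ -0.75824)
d(T) = 1/(-542 + T)
(-52046 + 377393)*(x(504, 473) + d(N)) = (-52046 + 377393)*(-473 + 1/(-542 - 69/91)) = 325347*(-473 + 1/(-49391/91)) = 325347*(-473 - 91/49391) = 325347*(-23362034/49391) = -7600767675798/49391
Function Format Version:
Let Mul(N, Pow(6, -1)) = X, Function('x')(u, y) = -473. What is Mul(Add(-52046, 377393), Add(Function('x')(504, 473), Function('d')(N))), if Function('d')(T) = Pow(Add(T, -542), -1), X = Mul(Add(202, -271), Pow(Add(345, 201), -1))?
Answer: Rational(-7600767675798, 49391) ≈ -1.5389e+8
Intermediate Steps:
X = Rational(-23, 182) (X = Mul(-69, Pow(546, -1)) = Mul(-69, Rational(1, 546)) = Rational(-23, 182) ≈ -0.12637)
N = Rational(-69, 91) (N = Mul(6, Rational(-23, 182)) = Rational(-69, 91) ≈ -0.75824)
Function('d')(T) = Pow(Add(-542, T), -1)
Mul(Add(-52046, 377393), Add(Function('x')(504, 473), Function('d')(N))) = Mul(Add(-52046, 377393), Add(-473, Pow(Add(-542, Rational(-69, 91)), -1))) = Mul(325347, Add(-473, Pow(Rational(-49391, 91), -1))) = Mul(325347, Add(-473, Rational(-91, 49391))) = Mul(325347, Rational(-23362034, 49391)) = Rational(-7600767675798, 49391)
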